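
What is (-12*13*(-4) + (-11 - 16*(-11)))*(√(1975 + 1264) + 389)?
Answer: 306921 + 789*√3239 ≈ 3.5183e+5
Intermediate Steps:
(-12*13*(-4) + (-11 - 16*(-11)))*(√(1975 + 1264) + 389) = (-156*(-4) + (-11 + 176))*(√3239 + 389) = (624 + 165)*(389 + √3239) = 789*(389 + √3239) = 306921 + 789*√3239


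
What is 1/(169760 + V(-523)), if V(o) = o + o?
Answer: 1/168714 ≈ 5.9272e-6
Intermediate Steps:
V(o) = 2*o
1/(169760 + V(-523)) = 1/(169760 + 2*(-523)) = 1/(169760 - 1046) = 1/168714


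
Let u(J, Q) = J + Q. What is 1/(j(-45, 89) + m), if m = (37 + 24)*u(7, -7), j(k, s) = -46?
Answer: -1/46 ≈ -0.021739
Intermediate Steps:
m = 0 (m = (37 + 24)*(7 - 7) = 61*0 = 0)
1/(j(-45, 89) + m) = 1/(-46 + 0) = 1/(-46) = -1/46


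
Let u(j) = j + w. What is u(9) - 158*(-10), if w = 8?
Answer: 1597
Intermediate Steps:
u(j) = 8 + j (u(j) = j + 8 = 8 + j)
u(9) - 158*(-10) = (8 + 9) - 158*(-10) = 17 + 1580 = 1597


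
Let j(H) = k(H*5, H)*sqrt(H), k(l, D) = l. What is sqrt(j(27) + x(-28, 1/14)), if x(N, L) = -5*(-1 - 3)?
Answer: sqrt(20 + 405*sqrt(3)) ≈ 26.860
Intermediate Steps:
j(H) = 5*H**(3/2) (j(H) = (H*5)*sqrt(H) = (5*H)*sqrt(H) = 5*H**(3/2))
x(N, L) = 20 (x(N, L) = -5*(-4) = 20)
sqrt(j(27) + x(-28, 1/14)) = sqrt(5*27**(3/2) + 20) = sqrt(5*(81*sqrt(3)) + 20) = sqrt(405*sqrt(3) + 20) = sqrt(20 + 405*sqrt(3))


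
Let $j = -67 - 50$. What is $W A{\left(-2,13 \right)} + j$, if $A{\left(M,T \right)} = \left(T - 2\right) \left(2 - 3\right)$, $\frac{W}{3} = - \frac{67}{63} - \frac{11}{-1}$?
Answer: $- \frac{9343}{21} \approx -444.9$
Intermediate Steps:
$j = -117$ ($j = -67 - 50 = -117$)
$W = \frac{626}{21}$ ($W = 3 \left(- \frac{67}{63} - \frac{11}{-1}\right) = 3 \left(\left(-67\right) \frac{1}{63} - -11\right) = 3 \left(- \frac{67}{63} + 11\right) = 3 \cdot \frac{626}{63} = \frac{626}{21} \approx 29.81$)
$A{\left(M,T \right)} = 2 - T$ ($A{\left(M,T \right)} = \left(T - 2\right) \left(-1\right) = \left(-2 + T\right) \left(-1\right) = 2 - T$)
$W A{\left(-2,13 \right)} + j = \frac{626 \left(2 - 13\right)}{21} - 117 = \frac{626}{21} \left(-11\right) - 117 = - \frac{6886}{21} - 117 = - \frac{9343}{21}$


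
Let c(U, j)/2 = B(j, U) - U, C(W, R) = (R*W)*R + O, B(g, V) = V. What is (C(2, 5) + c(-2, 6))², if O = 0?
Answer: 2500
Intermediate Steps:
C(W, R) = W*R² (C(W, R) = (R*W)*R + 0 = W*R² + 0 = W*R²)
c(U, j) = 0 (c(U, j) = 2*(U - U) = 2*0 = 0)
(C(2, 5) + c(-2, 6))² = (2*5² + 0)² = (2*25 + 0)² = (50 + 0)² = 50² = 2500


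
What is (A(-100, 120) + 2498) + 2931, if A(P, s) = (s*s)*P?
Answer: -1434571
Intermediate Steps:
A(P, s) = P*s² (A(P, s) = s²*P = P*s²)
(A(-100, 120) + 2498) + 2931 = (-100*120² + 2498) + 2931 = (-100*14400 + 2498) + 2931 = (-1440000 + 2498) + 2931 = -1437502 + 2931 = -1434571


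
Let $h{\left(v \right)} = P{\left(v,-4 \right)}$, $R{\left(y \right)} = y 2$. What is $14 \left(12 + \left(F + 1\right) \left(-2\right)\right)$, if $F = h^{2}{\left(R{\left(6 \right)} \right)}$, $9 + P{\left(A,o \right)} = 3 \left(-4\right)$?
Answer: $-12208$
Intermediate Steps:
$P{\left(A,o \right)} = -21$ ($P{\left(A,o \right)} = -9 + 3 \left(-4\right) = -9 - 12 = -21$)
$R{\left(y \right)} = 2 y$
$h{\left(v \right)} = -21$
$F = 441$ ($F = \left(-21\right)^{2} = 441$)
$14 \left(12 + \left(F + 1\right) \left(-2\right)\right) = 14 \left(12 + \left(441 + 1\right) \left(-2\right)\right) = 14 \left(12 + 442 \left(-2\right)\right) = 14 \left(12 - 884\right) = 14 \left(-872\right) = -12208$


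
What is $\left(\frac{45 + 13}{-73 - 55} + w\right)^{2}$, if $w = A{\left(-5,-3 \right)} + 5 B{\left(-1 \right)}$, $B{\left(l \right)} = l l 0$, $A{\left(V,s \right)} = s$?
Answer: $\frac{48841}{4096} \approx 11.924$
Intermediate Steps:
$B{\left(l \right)} = 0$ ($B{\left(l \right)} = l^{2} \cdot 0 = 0$)
$w = -3$ ($w = -3 + 5 \cdot 0 = -3 + 0 = -3$)
$\left(\frac{45 + 13}{-73 - 55} + w\right)^{2} = \left(\frac{45 + 13}{-73 - 55} - 3\right)^{2} = \left(\frac{58}{-128} - 3\right)^{2} = \left(58 \left(- \frac{1}{128}\right) - 3\right)^{2} = \left(- \frac{29}{64} - 3\right)^{2} = \left(- \frac{221}{64}\right)^{2} = \frac{48841}{4096}$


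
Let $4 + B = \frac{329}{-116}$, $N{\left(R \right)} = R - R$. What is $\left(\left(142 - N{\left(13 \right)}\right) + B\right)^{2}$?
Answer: $\frac{245831041}{13456} \approx 18269.0$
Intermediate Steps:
$N{\left(R \right)} = 0$
$B = - \frac{793}{116}$ ($B = -4 + \frac{329}{-116} = -4 + 329 \left(- \frac{1}{116}\right) = -4 - \frac{329}{116} = - \frac{793}{116} \approx -6.8362$)
$\left(\left(142 - N{\left(13 \right)}\right) + B\right)^{2} = \left(\left(142 - 0\right) - \frac{793}{116}\right)^{2} = \left(\left(142 + 0\right) - \frac{793}{116}\right)^{2} = \left(142 - \frac{793}{116}\right)^{2} = \left(\frac{15679}{116}\right)^{2} = \frac{245831041}{13456}$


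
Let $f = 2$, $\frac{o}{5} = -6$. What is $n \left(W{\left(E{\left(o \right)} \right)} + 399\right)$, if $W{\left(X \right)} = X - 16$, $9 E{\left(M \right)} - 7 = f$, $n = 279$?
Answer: $107136$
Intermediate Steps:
$o = -30$ ($o = 5 \left(-6\right) = -30$)
$E{\left(M \right)} = 1$ ($E{\left(M \right)} = \frac{7}{9} + \frac{1}{9} \cdot 2 = \frac{7}{9} + \frac{2}{9} = 1$)
$W{\left(X \right)} = -16 + X$
$n \left(W{\left(E{\left(o \right)} \right)} + 399\right) = 279 \left(\left(-16 + 1\right) + 399\right) = 279 \left(-15 + 399\right) = 279 \cdot 384 = 107136$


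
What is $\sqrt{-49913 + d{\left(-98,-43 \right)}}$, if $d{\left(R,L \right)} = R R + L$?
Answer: $4 i \sqrt{2522} \approx 200.88 i$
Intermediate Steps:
$d{\left(R,L \right)} = L + R^{2}$ ($d{\left(R,L \right)} = R^{2} + L = L + R^{2}$)
$\sqrt{-49913 + d{\left(-98,-43 \right)}} = \sqrt{-49913 - \left(43 - \left(-98\right)^{2}\right)} = \sqrt{-49913 + \left(-43 + 9604\right)} = \sqrt{-49913 + 9561} = \sqrt{-40352} = 4 i \sqrt{2522}$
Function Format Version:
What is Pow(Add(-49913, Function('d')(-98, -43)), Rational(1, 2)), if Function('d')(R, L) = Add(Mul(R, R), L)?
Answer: Mul(4, I, Pow(2522, Rational(1, 2))) ≈ Mul(200.88, I)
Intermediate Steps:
Function('d')(R, L) = Add(L, Pow(R, 2)) (Function('d')(R, L) = Add(Pow(R, 2), L) = Add(L, Pow(R, 2)))
Pow(Add(-49913, Function('d')(-98, -43)), Rational(1, 2)) = Pow(Add(-49913, Add(-43, Pow(-98, 2))), Rational(1, 2)) = Pow(Add(-49913, Add(-43, 9604)), Rational(1, 2)) = Pow(Add(-49913, 9561), Rational(1, 2)) = Pow(-40352, Rational(1, 2)) = Mul(4, I, Pow(2522, Rational(1, 2)))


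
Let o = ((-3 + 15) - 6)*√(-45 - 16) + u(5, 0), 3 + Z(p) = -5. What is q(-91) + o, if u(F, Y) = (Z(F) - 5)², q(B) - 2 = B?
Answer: 80 + 6*I*√61 ≈ 80.0 + 46.862*I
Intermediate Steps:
Z(p) = -8 (Z(p) = -3 - 5 = -8)
q(B) = 2 + B
u(F, Y) = 169 (u(F, Y) = (-8 - 5)² = (-13)² = 169)
o = 169 + 6*I*√61 (o = ((-3 + 15) - 6)*√(-45 - 16) + 169 = (12 - 6)*√(-61) + 169 = 6*(I*√61) + 169 = 6*I*√61 + 169 = 169 + 6*I*√61 ≈ 169.0 + 46.862*I)
q(-91) + o = (2 - 91) + (169 + 6*I*√61) = -89 + (169 + 6*I*√61) = 80 + 6*I*√61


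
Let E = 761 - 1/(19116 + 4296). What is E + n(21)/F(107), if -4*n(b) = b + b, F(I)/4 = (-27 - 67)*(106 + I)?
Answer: 237815096759/312503376 ≈ 761.00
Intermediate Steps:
F(I) = -39856 - 376*I (F(I) = 4*((-27 - 67)*(106 + I)) = 4*(-94*(106 + I)) = 4*(-9964 - 94*I) = -39856 - 376*I)
n(b) = -b/2 (n(b) = -(b + b)/4 = -b/2)
E = 17816531/23412 (E = 761 - 1/23412 = 17816531/23412 ≈ 761.00)
E + n(21)/F(107) = 17816531/23412 + (-1/2*21)/(-39856 - 376*107) = 17816531/23412 - 21/(2*(-39856 - 40232)) = 17816531/23412 - 21/2/(-80088) = 17816531/23412 - 21/2*(-1/80088) = 17816531/23412 + 7/53392 = 237815096759/312503376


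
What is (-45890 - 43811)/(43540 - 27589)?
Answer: -89701/15951 ≈ -5.6235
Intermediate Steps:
(-45890 - 43811)/(43540 - 27589) = -89701/15951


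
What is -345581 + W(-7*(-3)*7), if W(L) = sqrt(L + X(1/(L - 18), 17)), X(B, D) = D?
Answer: -345581 + 2*sqrt(41) ≈ -3.4557e+5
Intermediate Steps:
W(L) = sqrt(17 + L) (W(L) = sqrt(L + 17) = sqrt(17 + L))
-345581 + W(-7*(-3)*7) = -345581 + sqrt(17 - 7*(-3)*7) = -345581 + sqrt(17 + 21*7) = -345581 + sqrt(17 + 147) = -345581 + sqrt(164) = -345581 + 2*sqrt(41)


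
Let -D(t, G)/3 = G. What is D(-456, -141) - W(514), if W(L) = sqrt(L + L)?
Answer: 423 - 2*sqrt(257) ≈ 390.94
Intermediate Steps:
D(t, G) = -3*G
W(L) = sqrt(2)*sqrt(L) (W(L) = sqrt(2*L) = sqrt(2)*sqrt(L))
D(-456, -141) - W(514) = -3*(-141) - sqrt(2)*sqrt(514) = 423 - 2*sqrt(257)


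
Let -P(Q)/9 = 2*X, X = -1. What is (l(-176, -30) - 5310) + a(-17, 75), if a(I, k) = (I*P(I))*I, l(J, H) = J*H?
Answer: 5172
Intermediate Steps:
P(Q) = 18 (P(Q) = -18*(-1) = -9*(-2) = 18)
l(J, H) = H*J
a(I, k) = 18*I² (a(I, k) = (I*18)*I = (18*I)*I = 18*I²)
(l(-176, -30) - 5310) + a(-17, 75) = (-30*(-176) - 5310) + 18*(-17)² = (5280 - 5310) + 18*289 = -30 + 5202 = 5172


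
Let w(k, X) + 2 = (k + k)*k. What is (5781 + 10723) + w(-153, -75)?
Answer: 63320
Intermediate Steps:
w(k, X) = -2 + 2*k² (w(k, X) = -2 + (k + k)*k = -2 + (2*k)*k = -2 + 2*k²)
(5781 + 10723) + w(-153, -75) = (5781 + 10723) + (-2 + 2*(-153)²) = 16504 + (-2 + 2*23409) = 16504 + (-2 + 46818) = 16504 + 46816 = 63320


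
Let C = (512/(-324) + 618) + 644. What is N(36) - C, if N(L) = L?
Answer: -99178/81 ≈ -1224.4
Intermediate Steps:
C = 102094/81 (C = (512*(-1/324) + 618) + 644 = (-128/81 + 618) + 644 = 49930/81 + 644 = 102094/81 ≈ 1260.4)
N(36) - C = 36 - 1*102094/81 = 36 - 102094/81 = -99178/81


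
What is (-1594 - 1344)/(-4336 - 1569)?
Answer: 2938/5905 ≈ 0.49754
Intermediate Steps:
(-1594 - 1344)/(-4336 - 1569) = -2938/(-5905) = -2938*(-1/5905) = 2938/5905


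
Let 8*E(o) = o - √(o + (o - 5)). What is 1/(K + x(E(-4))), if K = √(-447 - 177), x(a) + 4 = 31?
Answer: 9/451 - 4*I*√39/1353 ≈ 0.019956 - 0.018463*I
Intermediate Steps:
E(o) = -√(-5 + 2*o)/8 + o/8 (E(o) = (o - √(o + (o - 5)))/8 = (o - √(o + (-5 + o)))/8 = (o - √(-5 + 2*o))/8 = -√(-5 + 2*o)/8 + o/8)
x(a) = 27 (x(a) = -4 + 31 = 27)
K = 4*I*√39 (K = √(-624) = 4*I*√39 ≈ 24.98*I)
1/(K + x(E(-4))) = 1/(4*I*√39 + 27) = 1/(27 + 4*I*√39)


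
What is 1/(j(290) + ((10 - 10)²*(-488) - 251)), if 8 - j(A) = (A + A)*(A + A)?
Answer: -1/336643 ≈ -2.9705e-6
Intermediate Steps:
j(A) = 8 - 4*A² (j(A) = 8 - (A + A)*(A + A) = 8 - 2*A*2*A = 8 - 4*A²)
1/(j(290) + ((10 - 10)²*(-488) - 251)) = 1/((8 - 4*290²) + ((10 - 10)²*(-488) - 251)) = 1/((8 - 4*84100) + (0²*(-488) - 251)) = 1/((8 - 336400) + (0*(-488) - 251)) = 1/(-336392 + (0 - 251)) = 1/(-336392 - 251) = 1/(-336643) = -1/336643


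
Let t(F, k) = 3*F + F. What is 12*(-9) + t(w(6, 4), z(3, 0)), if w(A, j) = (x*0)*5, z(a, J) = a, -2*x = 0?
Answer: -108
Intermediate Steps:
x = 0 (x = -½*0 = 0)
w(A, j) = 0 (w(A, j) = (0*0)*5 = 0*5 = 0)
t(F, k) = 4*F
12*(-9) + t(w(6, 4), z(3, 0)) = 12*(-9) + 4*0 = -108 + 0 = -108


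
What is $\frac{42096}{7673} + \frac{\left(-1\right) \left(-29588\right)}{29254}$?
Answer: $\frac{729252554}{112232971} \approx 6.4977$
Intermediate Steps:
$\frac{42096}{7673} + \frac{\left(-1\right) \left(-29588\right)}{29254} = 42096 \cdot \frac{1}{7673} + 29588 \cdot \frac{1}{29254} = \frac{42096}{7673} + \frac{14794}{14627} = \frac{729252554}{112232971}$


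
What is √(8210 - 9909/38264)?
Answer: √3005039621546/19132 ≈ 90.608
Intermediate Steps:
√(8210 - 9909/38264) = √(314137531/38264) = √3005039621546/19132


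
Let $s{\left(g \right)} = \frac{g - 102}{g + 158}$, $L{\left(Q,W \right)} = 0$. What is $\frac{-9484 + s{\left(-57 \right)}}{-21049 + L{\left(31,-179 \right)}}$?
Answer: $\frac{958043}{2125949} \approx 0.45064$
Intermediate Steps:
$s{\left(g \right)} = \frac{-102 + g}{158 + g}$
$\frac{-9484 + s{\left(-57 \right)}}{-21049 + L{\left(31,-179 \right)}} = \frac{-9484 + \frac{-102 - 57}{158 - 57}}{-21049 + 0} = \frac{-9484 + \frac{1}{101} \left(-159\right)}{-21049} = \left(-9484 + \frac{1}{101} \left(-159\right)\right) \left(- \frac{1}{21049}\right) = \left(-9484 - \frac{159}{101}\right) \left(- \frac{1}{21049}\right) = \left(- \frac{958043}{101}\right) \left(- \frac{1}{21049}\right) = \frac{958043}{2125949}$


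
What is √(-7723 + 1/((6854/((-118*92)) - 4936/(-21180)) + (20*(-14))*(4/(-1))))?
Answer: 7*I*√308512619530140404527/1399076669 ≈ 87.881*I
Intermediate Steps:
√(-7723 + 1/((6854/((-118*92)) - 4936/(-21180)) + (20*(-14))*(4/(-1)))) = √(-7723 + 1/((6854/(-10856) - 4936*(-1/21180)) - 1120*(-1))) = √(-7723 + 1/((6854*(-1/10856) + 1234/5295) - 280*(-4))) = √(-7723 + 1/((-149/236 + 1234/5295) + 1120)) = √(-7723 + 1/(-497731/1249620 + 1120)) = √(-7723 + 1/(1399076669/1249620)) = √(-7723 + 1249620/1399076669) = √(-10805067865067/1399076669) = 7*I*√308512619530140404527/1399076669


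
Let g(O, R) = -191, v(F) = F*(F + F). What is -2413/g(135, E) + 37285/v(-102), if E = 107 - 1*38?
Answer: 57331139/3974328 ≈ 14.425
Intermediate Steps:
E = 69 (E = 107 - 38 = 69)
v(F) = 2*F**2 (v(F) = F*(2*F) = 2*F**2)
-2413/g(135, E) + 37285/v(-102) = -2413/(-191) + 37285/((2*(-102)**2)) = -2413*(-1/191) + 37285/((2*10404)) = 2413/191 + 37285/20808 = 57331139/3974328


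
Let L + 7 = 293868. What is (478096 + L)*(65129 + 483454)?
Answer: 423482486931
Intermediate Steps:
L = 293861 (L = -7 + 293868 = 293861)
(478096 + L)*(65129 + 483454) = (478096 + 293861)*(65129 + 483454) = 771957*548583 = 423482486931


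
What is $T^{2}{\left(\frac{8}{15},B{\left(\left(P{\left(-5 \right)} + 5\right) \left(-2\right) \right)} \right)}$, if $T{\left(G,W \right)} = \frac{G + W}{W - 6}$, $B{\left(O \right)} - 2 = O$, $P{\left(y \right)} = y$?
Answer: $\frac{361}{900} \approx 0.40111$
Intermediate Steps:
$B{\left(O \right)} = 2 + O$
$T{\left(G,W \right)} = \frac{G + W}{-6 + W}$
$T^{2}{\left(\frac{8}{15},B{\left(\left(P{\left(-5 \right)} + 5\right) \left(-2\right) \right)} \right)} = \left(\frac{\frac{8}{15} + \left(2 + \left(-5 + 5\right) \left(-2\right)\right)}{-6 + \left(2 + \left(-5 + 5\right) \left(-2\right)\right)}\right)^{2} = \left(\frac{8 \cdot \frac{1}{15} + \left(2 + 0 \left(-2\right)\right)}{-6 + \left(2 + 0 \left(-2\right)\right)}\right)^{2} = \left(\frac{\frac{8}{15} + \left(2 + 0\right)}{-6 + \left(2 + 0\right)}\right)^{2} = \left(\frac{\frac{8}{15} + 2}{-6 + 2}\right)^{2} = \left(\frac{1}{-4} \cdot \frac{38}{15}\right)^{2} = \left(\left(- \frac{1}{4}\right) \frac{38}{15}\right)^{2} = \left(- \frac{19}{30}\right)^{2} = \frac{361}{900}$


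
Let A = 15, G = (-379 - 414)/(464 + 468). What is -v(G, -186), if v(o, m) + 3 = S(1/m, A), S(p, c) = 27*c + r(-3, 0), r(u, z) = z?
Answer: -402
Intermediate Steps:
G = -793/932 ≈ -0.85086
S(p, c) = 27*c (S(p, c) = 27*c + 0 = 27*c)
v(o, m) = 402 (v(o, m) = -3 + 27*15 = -3 + 405 = 402)
-v(G, -186) = -1*402 = -402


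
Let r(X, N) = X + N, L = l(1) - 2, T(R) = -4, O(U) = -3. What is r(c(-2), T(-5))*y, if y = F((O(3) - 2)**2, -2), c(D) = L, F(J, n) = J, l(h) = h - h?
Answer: -150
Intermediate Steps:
l(h) = 0
L = -2 (L = 0 - 2 = -2)
c(D) = -2
y = 25 (y = (-3 - 2)**2 = (-5)**2 = 25)
r(X, N) = N + X
r(c(-2), T(-5))*y = (-4 - 2)*25 = -6*25 = -150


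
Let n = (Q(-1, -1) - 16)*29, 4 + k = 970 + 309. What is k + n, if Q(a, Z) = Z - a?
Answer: 811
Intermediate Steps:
k = 1275 (k = -4 + (970 + 309) = -4 + 1279 = 1275)
n = -464 (n = ((-1 - 1*(-1)) - 16)*29 = ((-1 + 1) - 16)*29 = (0 - 16)*29 = -16*29 = -464)
k + n = 1275 - 464 = 811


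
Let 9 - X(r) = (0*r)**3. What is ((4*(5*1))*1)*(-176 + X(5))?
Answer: -3340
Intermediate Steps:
X(r) = 9 (X(r) = 9 - (0*r)**3 = 9 - 1*0**3 = 9 - 1*0 = 9 + 0 = 9)
((4*(5*1))*1)*(-176 + X(5)) = ((4*(5*1))*1)*(-176 + 9) = ((4*5)*1)*(-167) = (20*1)*(-167) = 20*(-167) = -3340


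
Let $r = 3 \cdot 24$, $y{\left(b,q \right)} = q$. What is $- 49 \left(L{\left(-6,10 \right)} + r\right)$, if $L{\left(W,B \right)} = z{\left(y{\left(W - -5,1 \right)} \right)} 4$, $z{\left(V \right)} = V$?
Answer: $-3724$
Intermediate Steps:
$L{\left(W,B \right)} = 4$ ($L{\left(W,B \right)} = 1 \cdot 4 = 4$)
$r = 72$
$- 49 \left(L{\left(-6,10 \right)} + r\right) = - 49 \left(4 + 72\right) = \left(-49\right) 76 = -3724$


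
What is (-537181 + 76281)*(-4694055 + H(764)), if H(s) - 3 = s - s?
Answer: 2163488566800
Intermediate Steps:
H(s) = 3 (H(s) = 3 + (s - s) = 3 + 0 = 3)
(-537181 + 76281)*(-4694055 + H(764)) = (-537181 + 76281)*(-4694055 + 3) = -460900*(-4694052) = 2163488566800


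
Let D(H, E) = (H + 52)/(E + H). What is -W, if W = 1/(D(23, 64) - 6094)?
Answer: 29/176701 ≈ 0.00016412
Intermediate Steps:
D(H, E) = (52 + H)/(E + H)
W = -29/176701 (W = 1/((52 + 23)/(64 + 23) - 6094) = 1/(75/87 - 6094) = 1/((1/87)*75 - 6094) = 1/(25/29 - 6094) = 1/(-176701/29) = -29/176701 ≈ -0.00016412)
-W = -1*(-29/176701) = 29/176701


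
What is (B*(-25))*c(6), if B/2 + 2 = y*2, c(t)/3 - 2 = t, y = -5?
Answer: 14400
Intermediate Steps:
c(t) = 6 + 3*t
B = -24 (B = -4 + 2*(-5*2) = -4 + 2*(-10) = -4 - 20 = -24)
(B*(-25))*c(6) = (-24*(-25))*(6 + 3*6) = 600*(6 + 18) = 600*24 = 14400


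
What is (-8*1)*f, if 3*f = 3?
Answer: -8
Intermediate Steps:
f = 1 (f = (⅓)*3 = 1)
(-8*1)*f = -8*1*1 = -8*1 = -8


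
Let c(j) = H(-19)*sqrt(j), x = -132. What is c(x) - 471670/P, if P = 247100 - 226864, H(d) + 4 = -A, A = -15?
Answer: -235835/10118 + 22*I*sqrt(33) ≈ -23.308 + 126.38*I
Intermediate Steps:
H(d) = 11 (H(d) = -4 - 1*(-15) = -4 + 15 = 11)
P = 20236
c(j) = 11*sqrt(j)
c(x) - 471670/P = 11*sqrt(-132) - 471670/20236 = 11*(2*I*sqrt(33)) - 471670*1/20236 = 22*I*sqrt(33) - 235835/10118 = -235835/10118 + 22*I*sqrt(33)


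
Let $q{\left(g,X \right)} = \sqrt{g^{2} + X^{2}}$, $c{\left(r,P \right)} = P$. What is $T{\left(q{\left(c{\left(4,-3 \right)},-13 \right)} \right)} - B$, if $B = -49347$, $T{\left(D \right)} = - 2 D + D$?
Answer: $49347 - \sqrt{178} \approx 49334.0$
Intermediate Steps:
$q{\left(g,X \right)} = \sqrt{X^{2} + g^{2}}$
$T{\left(D \right)} = - D$
$T{\left(q{\left(c{\left(4,-3 \right)},-13 \right)} \right)} - B = - \sqrt{\left(-13\right)^{2} + \left(-3\right)^{2}} - -49347 = - \sqrt{169 + 9} + 49347 = - \sqrt{178} + 49347 = 49347 - \sqrt{178}$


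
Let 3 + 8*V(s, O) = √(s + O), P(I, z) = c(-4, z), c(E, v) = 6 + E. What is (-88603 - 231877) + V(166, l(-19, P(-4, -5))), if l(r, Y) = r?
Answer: -2563843/8 + 7*√3/8 ≈ -3.2048e+5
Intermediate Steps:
P(I, z) = 2 (P(I, z) = 6 - 4 = 2)
V(s, O) = -3/8 + √(O + s)/8 (V(s, O) = -3/8 + √(s + O)/8 = -3/8 + √(O + s)/8)
(-88603 - 231877) + V(166, l(-19, P(-4, -5))) = (-88603 - 231877) + (-3/8 + √(-19 + 166)/8) = -320480 + (-3/8 + √147/8) = -320480 + (-3/8 + (7*√3)/8) = -320480 + (-3/8 + 7*√3/8) = -2563843/8 + 7*√3/8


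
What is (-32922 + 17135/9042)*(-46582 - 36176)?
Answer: 4105673883077/1507 ≈ 2.7244e+9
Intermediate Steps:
(-32922 + 17135/9042)*(-46582 - 36176) = (-32922 + 17135*(1/9042))*(-82758) = (-32922 + 17135/9042)*(-82758) = -297663589/9042*(-82758) = 4105673883077/1507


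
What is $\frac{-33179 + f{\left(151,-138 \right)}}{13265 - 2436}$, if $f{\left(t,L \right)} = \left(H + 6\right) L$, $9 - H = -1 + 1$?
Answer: $- \frac{35249}{10829} \approx -3.2551$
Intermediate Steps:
$H = 9$ ($H = 9 - \left(-1 + 1\right) = 9 - 0 = 9 + 0 = 9$)
$f{\left(t,L \right)} = 15 L$ ($f{\left(t,L \right)} = \left(9 + 6\right) L = 15 L$)
$\frac{-33179 + f{\left(151,-138 \right)}}{13265 - 2436} = \frac{-33179 + 15 \left(-138\right)}{13265 - 2436} = \frac{-33179 - 2070}{10829} = \left(-35249\right) \frac{1}{10829} = - \frac{35249}{10829}$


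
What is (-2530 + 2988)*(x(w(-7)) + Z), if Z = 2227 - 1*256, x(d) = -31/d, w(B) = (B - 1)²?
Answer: 28879877/32 ≈ 9.0250e+5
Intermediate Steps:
w(B) = (-1 + B)²
Z = 1971 (Z = 2227 - 256 = 1971)
(-2530 + 2988)*(x(w(-7)) + Z) = (-2530 + 2988)*(-31/(-1 - 7)² + 1971) = 458*(-31/((-8)²) + 1971) = 458*(-31/64 + 1971) = 458*(126113/64) = 28879877/32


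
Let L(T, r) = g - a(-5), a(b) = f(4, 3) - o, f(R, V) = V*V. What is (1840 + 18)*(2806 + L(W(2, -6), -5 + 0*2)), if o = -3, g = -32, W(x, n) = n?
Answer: 5131796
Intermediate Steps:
f(R, V) = V**2
a(b) = 12 (a(b) = 3**2 - 1*(-3) = 9 + 3 = 12)
L(T, r) = -44 (L(T, r) = -32 - 1*12 = -32 - 12 = -44)
(1840 + 18)*(2806 + L(W(2, -6), -5 + 0*2)) = (1840 + 18)*(2806 - 44) = 1858*2762 = 5131796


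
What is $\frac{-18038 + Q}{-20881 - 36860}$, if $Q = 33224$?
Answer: $- \frac{5062}{19247} \approx -0.263$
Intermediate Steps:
$\frac{-18038 + Q}{-20881 - 36860} = \frac{-18038 + 33224}{-20881 - 36860} = \frac{15186}{-57741} = 15186 \left(- \frac{1}{57741}\right) = - \frac{5062}{19247}$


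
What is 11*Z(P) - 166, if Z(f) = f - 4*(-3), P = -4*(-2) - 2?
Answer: 32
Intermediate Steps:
P = 6 (P = 8 - 2 = 6)
Z(f) = 12 + f (Z(f) = f + 12 = 12 + f)
11*Z(P) - 166 = 11*(12 + 6) - 166 = 11*18 - 166 = 198 - 166 = 32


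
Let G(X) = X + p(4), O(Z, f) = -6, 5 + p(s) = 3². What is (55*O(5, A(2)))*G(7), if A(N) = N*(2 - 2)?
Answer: -3630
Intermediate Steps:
p(s) = 4 (p(s) = -5 + 3² = -5 + 9 = 4)
A(N) = 0 (A(N) = N*0 = 0)
G(X) = 4 + X (G(X) = X + 4 = 4 + X)
(55*O(5, A(2)))*G(7) = (55*(-6))*(4 + 7) = -330*11 = -3630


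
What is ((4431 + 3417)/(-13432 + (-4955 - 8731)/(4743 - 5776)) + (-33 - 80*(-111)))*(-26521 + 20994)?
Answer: -338874747954381/6930785 ≈ -4.8894e+7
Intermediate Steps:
((4431 + 3417)/(-13432 + (-4955 - 8731)/(4743 - 5776)) + (-33 - 80*(-111)))*(-26521 + 20994) = (7848/(-13432 - 13686/(-1033)) + (-33 + 8880))*(-5527) = (7848/(-13432 - 13686*(-1/1033)) + 8847)*(-5527) = (7848/(-13432 + 13686/1033) + 8847)*(-5527) = (7848/(-13861570/1033) + 8847)*(-5527) = (7848*(-1033/13861570) + 8847)*(-5527) = (-4053492/6930785 + 8847)*(-5527) = (61312601403/6930785)*(-5527) = -338874747954381/6930785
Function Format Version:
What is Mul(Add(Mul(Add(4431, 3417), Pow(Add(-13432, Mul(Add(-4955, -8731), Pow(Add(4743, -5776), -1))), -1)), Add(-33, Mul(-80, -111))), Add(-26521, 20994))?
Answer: Rational(-338874747954381, 6930785) ≈ -4.8894e+7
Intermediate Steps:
Mul(Add(Mul(Add(4431, 3417), Pow(Add(-13432, Mul(Add(-4955, -8731), Pow(Add(4743, -5776), -1))), -1)), Add(-33, Mul(-80, -111))), Add(-26521, 20994)) = Mul(Add(Mul(7848, Pow(Add(-13432, Mul(-13686, Pow(-1033, -1))), -1)), Add(-33, 8880)), -5527) = Mul(Add(Mul(7848, Pow(Add(-13432, Mul(-13686, Rational(-1, 1033))), -1)), 8847), -5527) = Mul(Add(Mul(7848, Pow(Add(-13432, Rational(13686, 1033)), -1)), 8847), -5527) = Mul(Add(Mul(7848, Pow(Rational(-13861570, 1033), -1)), 8847), -5527) = Mul(Add(Mul(7848, Rational(-1033, 13861570)), 8847), -5527) = Mul(Add(Rational(-4053492, 6930785), 8847), -5527) = Mul(Rational(61312601403, 6930785), -5527) = Rational(-338874747954381, 6930785)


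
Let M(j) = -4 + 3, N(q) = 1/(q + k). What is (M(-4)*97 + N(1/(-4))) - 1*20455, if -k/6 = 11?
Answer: -5446284/265 ≈ -20552.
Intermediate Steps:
k = -66 (k = -6*11 = -66)
N(q) = 1/(-66 + q) (N(q) = 1/(q - 66) = 1/(-66 + q))
M(j) = -1
(M(-4)*97 + N(1/(-4))) - 1*20455 = (-1*97 + 1/(-66 + 1/(-4))) - 1*20455 = (-97 + 1/(-66 - ¼)) - 20455 = (-97 + 1/(-265/4)) - 20455 = (-97 - 4/265) - 20455 = -25709/265 - 20455 = -5446284/265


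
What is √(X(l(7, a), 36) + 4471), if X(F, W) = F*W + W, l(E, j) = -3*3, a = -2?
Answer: √4183 ≈ 64.676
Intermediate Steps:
l(E, j) = -9
X(F, W) = W + F*W
√(X(l(7, a), 36) + 4471) = √(36*(1 - 9) + 4471) = √(36*(-8) + 4471) = √(-288 + 4471) = √4183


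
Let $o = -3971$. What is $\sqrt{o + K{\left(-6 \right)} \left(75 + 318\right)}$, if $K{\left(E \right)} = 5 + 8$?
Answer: $\sqrt{1138} \approx 33.734$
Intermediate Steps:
$K{\left(E \right)} = 13$
$\sqrt{o + K{\left(-6 \right)} \left(75 + 318\right)} = \sqrt{-3971 + 13 \left(75 + 318\right)} = \sqrt{-3971 + 13 \cdot 393} = \sqrt{-3971 + 5109} = \sqrt{1138}$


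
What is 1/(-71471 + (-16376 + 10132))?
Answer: -1/77715 ≈ -1.2868e-5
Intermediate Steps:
1/(-71471 + (-16376 + 10132)) = 1/(-71471 - 6244) = 1/(-77715) = -1/77715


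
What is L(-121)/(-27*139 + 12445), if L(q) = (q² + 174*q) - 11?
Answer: -1606/2173 ≈ -0.73907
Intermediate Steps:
L(q) = -11 + q² + 174*q
L(-121)/(-27*139 + 12445) = (-11 + (-121)² + 174*(-121))/(-27*139 + 12445) = (-11 + 14641 - 21054)/(-3753 + 12445) = -6424/8692 = -6424*1/8692 = -1606/2173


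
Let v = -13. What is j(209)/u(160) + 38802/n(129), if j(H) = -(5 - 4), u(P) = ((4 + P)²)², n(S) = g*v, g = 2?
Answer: -14034582825229/9404132608 ≈ -1492.4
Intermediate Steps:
n(S) = -26 (n(S) = 2*(-13) = -26)
u(P) = (4 + P)⁴
j(H) = -1 (j(H) = -1*1 = -1)
j(209)/u(160) + 38802/n(129) = -1/((4 + 160)⁴) + 38802/(-26) = -1/(164⁴) + 38802*(-1/26) = -1/723394816 - 19401/13 = -14034582825229/9404132608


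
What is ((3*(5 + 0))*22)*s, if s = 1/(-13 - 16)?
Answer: -330/29 ≈ -11.379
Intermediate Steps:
s = -1/29 (s = 1/(-29) = -1/29 ≈ -0.034483)
((3*(5 + 0))*22)*s = ((3*(5 + 0))*22)*(-1/29) = ((3*5)*22)*(-1/29) = (15*22)*(-1/29) = 330*(-1/29) = -330/29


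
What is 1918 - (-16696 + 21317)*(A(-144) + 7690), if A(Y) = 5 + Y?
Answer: -34891253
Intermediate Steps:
1918 - (-16696 + 21317)*(A(-144) + 7690) = 1918 - (-16696 + 21317)*((5 - 144) + 7690) = 1918 - 4621*(-139 + 7690) = 1918 - 4621*7551 = 1918 - 1*34893171 = 1918 - 34893171 = -34891253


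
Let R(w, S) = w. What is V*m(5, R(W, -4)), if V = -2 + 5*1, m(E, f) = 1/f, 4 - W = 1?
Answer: 1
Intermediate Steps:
W = 3 (W = 4 - 1*1 = 4 - 1 = 3)
V = 3 (V = -2 + 5 = 3)
V*m(5, R(W, -4)) = 3/3 = 3*(1/3) = 1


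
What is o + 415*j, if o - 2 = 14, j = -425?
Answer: -176359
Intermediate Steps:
o = 16 (o = 2 + 14 = 16)
o + 415*j = 16 + 415*(-425) = 16 - 176375 = -176359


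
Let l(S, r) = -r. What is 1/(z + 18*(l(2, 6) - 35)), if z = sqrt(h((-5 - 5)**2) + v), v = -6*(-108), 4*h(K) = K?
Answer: -738/543971 - sqrt(673)/543971 ≈ -0.0014044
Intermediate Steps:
h(K) = K/4
v = 648
z = sqrt(673) (z = sqrt((-5 - 5)**2/4 + 648) = sqrt((1/4)*(-10)**2 + 648) = sqrt((1/4)*100 + 648) = sqrt(25 + 648) = sqrt(673) ≈ 25.942)
1/(z + 18*(l(2, 6) - 35)) = 1/(sqrt(673) + 18*(-1*6 - 35)) = 1/(sqrt(673) + 18*(-6 - 35)) = 1/(sqrt(673) + 18*(-41)) = 1/(sqrt(673) - 738) = 1/(-738 + sqrt(673))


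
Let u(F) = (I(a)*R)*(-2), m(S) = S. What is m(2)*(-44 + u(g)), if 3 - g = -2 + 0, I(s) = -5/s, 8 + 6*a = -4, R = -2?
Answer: -68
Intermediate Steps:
a = -2 (a = -4/3 + (⅙)*(-4) = -4/3 - ⅔ = -2)
g = 5 (g = 3 - (-2 + 0) = 3 - 1*(-2) = 3 + 2 = 5)
u(F) = 10 (u(F) = (-5/(-2)*(-2))*(-2) = (-5*(-½)*(-2))*(-2) = ((5/2)*(-2))*(-2) = -5*(-2) = 10)
m(2)*(-44 + u(g)) = 2*(-44 + 10) = 2*(-34) = -68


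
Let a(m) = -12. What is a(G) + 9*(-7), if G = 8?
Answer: -75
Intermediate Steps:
a(G) + 9*(-7) = -12 + 9*(-7) = -12 - 63 = -75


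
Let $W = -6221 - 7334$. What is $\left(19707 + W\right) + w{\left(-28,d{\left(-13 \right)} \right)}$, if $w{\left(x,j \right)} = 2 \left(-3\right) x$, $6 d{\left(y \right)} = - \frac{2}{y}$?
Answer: $6320$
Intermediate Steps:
$W = -13555$
$d{\left(y \right)} = - \frac{1}{3 y}$ ($d{\left(y \right)} = \frac{\left(-2\right) \frac{1}{y}}{6} = - \frac{1}{3 y}$)
$w{\left(x,j \right)} = - 6 x$
$\left(19707 + W\right) + w{\left(-28,d{\left(-13 \right)} \right)} = \left(19707 - 13555\right) - -168 = 6152 + 168 = 6320$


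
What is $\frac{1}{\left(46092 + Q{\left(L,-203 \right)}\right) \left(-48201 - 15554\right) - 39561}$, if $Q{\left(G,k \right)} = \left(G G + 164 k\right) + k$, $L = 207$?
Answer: $- \frac{1}{3534999291} \approx -2.8289 \cdot 10^{-10}$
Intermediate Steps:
$Q{\left(G,k \right)} = G^{2} + 165 k$ ($Q{\left(G,k \right)} = \left(G^{2} + 164 k\right) + k = G^{2} + 165 k$)
$\frac{1}{\left(46092 + Q{\left(L,-203 \right)}\right) \left(-48201 - 15554\right) - 39561} = \frac{1}{\left(46092 + \left(207^{2} + 165 \left(-203\right)\right)\right) \left(-48201 - 15554\right) - 39561} = \frac{1}{\left(46092 + \left(42849 - 33495\right)\right) \left(-63755\right) - 39561} = \frac{1}{\left(46092 + 9354\right) \left(-63755\right) - 39561} = \frac{1}{55446 \left(-63755\right) - 39561} = \frac{1}{-3534959730 - 39561} = \frac{1}{-3534999291} = - \frac{1}{3534999291}$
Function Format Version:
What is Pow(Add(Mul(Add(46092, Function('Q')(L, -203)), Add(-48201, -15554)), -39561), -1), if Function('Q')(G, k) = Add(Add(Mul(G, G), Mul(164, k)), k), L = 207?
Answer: Rational(-1, 3534999291) ≈ -2.8289e-10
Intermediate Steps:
Function('Q')(G, k) = Add(Pow(G, 2), Mul(165, k)) (Function('Q')(G, k) = Add(Add(Pow(G, 2), Mul(164, k)), k) = Add(Pow(G, 2), Mul(165, k)))
Pow(Add(Mul(Add(46092, Function('Q')(L, -203)), Add(-48201, -15554)), -39561), -1) = Pow(Add(Mul(Add(46092, Add(Pow(207, 2), Mul(165, -203))), Add(-48201, -15554)), -39561), -1) = Pow(Add(Mul(Add(46092, Add(42849, -33495)), -63755), -39561), -1) = Pow(Add(Mul(Add(46092, 9354), -63755), -39561), -1) = Pow(Add(Mul(55446, -63755), -39561), -1) = Pow(Add(-3534959730, -39561), -1) = Pow(-3534999291, -1) = Rational(-1, 3534999291)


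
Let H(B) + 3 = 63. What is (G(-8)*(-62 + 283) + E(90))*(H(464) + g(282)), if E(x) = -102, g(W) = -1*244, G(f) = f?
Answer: 344080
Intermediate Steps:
g(W) = -244
H(B) = 60 (H(B) = -3 + 63 = 60)
(G(-8)*(-62 + 283) + E(90))*(H(464) + g(282)) = (-8*(-62 + 283) - 102)*(60 - 244) = (-8*221 - 102)*(-184) = (-1768 - 102)*(-184) = -1870*(-184) = 344080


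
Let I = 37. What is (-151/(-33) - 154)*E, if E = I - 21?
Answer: -78896/33 ≈ -2390.8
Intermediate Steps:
E = 16 (E = 37 - 21 = 16)
(-151/(-33) - 154)*E = (-151/(-33) - 154)*16 = (-151*(-1/33) - 154)*16 = (151/33 - 154)*16 = -4931/33*16 = -78896/33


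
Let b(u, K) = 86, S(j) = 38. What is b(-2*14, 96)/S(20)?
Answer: 43/19 ≈ 2.2632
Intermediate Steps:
b(-2*14, 96)/S(20) = 86/38 = 86*(1/38) = 43/19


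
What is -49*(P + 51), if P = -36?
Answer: -735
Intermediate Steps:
-49*(P + 51) = -49*(-36 + 51) = -49*15 = -735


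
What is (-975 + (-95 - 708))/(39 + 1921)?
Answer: -127/140 ≈ -0.90714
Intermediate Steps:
(-975 + (-95 - 708))/(39 + 1921) = (-975 - 803)/1960 = -1778*1/1960 = -127/140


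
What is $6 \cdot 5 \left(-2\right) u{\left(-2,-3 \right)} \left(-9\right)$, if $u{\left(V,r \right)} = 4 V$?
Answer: $-4320$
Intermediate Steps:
$6 \cdot 5 \left(-2\right) u{\left(-2,-3 \right)} \left(-9\right) = 6 \cdot 5 \left(-2\right) 4 \left(-2\right) \left(-9\right) = 6 \left(\left(-10\right) \left(-8\right)\right) \left(-9\right) = 6 \cdot 80 \left(-9\right) = 480 \left(-9\right) = -4320$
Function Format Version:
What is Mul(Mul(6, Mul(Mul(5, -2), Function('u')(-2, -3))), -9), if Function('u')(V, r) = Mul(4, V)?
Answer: -4320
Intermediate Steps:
Mul(Mul(6, Mul(Mul(5, -2), Function('u')(-2, -3))), -9) = Mul(Mul(6, Mul(Mul(5, -2), Mul(4, -2))), -9) = Mul(Mul(6, Mul(-10, -8)), -9) = Mul(Mul(6, 80), -9) = Mul(480, -9) = -4320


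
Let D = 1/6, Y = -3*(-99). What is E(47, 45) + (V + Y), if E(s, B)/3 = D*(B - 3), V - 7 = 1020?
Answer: 1345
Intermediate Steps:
V = 1027 (V = 7 + 1020 = 1027)
Y = 297
D = ⅙ ≈ 0.16667
E(s, B) = -3/2 + B/2 (E(s, B) = 3*((B - 3)/6) = 3*((-3 + B)/6) = 3*(-½ + B/6) = -3/2 + B/2)
E(47, 45) + (V + Y) = (-3/2 + (½)*45) + (1027 + 297) = (-3/2 + 45/2) + 1324 = 21 + 1324 = 1345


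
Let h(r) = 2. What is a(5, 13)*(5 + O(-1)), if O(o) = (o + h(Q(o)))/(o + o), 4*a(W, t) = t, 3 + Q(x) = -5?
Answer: 117/8 ≈ 14.625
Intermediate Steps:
Q(x) = -8 (Q(x) = -3 - 5 = -8)
a(W, t) = t/4
O(o) = (2 + o)/(2*o) (O(o) = (o + 2)/(o + o) = (2 + o)/((2*o)) = (2 + o)*(1/(2*o)) = (2 + o)/(2*o))
a(5, 13)*(5 + O(-1)) = ((¼)*13)*(5 + (½)*(2 - 1)/(-1)) = 13*(5 + (½)*(-1)*1)/4 = 13*(5 - ½)/4 = (13/4)*(9/2) = 117/8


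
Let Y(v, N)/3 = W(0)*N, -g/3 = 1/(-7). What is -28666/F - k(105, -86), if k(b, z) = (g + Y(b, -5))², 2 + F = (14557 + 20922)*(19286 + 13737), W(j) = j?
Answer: -10546011769/57409527735 ≈ -0.18370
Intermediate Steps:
F = 1171623015 (F = -2 + (14557 + 20922)*(19286 + 13737) = -2 + 35479*33023 = -2 + 1171623017 = 1171623015)
g = 3/7 (g = -3/(-7) = -3*(-⅐) = 3/7 ≈ 0.42857)
Y(v, N) = 0 (Y(v, N) = 3*(0*N) = 3*0 = 0)
k(b, z) = 9/49 (k(b, z) = (3/7 + 0)² = (3/7)² = 9/49)
-28666/F - k(105, -86) = -28666/1171623015 - 1*9/49 = -28666*1/1171623015 - 9/49 = -28666/1171623015 - 9/49 = -10546011769/57409527735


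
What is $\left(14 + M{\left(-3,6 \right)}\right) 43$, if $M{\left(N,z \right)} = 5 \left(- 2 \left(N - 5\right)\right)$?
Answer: $4042$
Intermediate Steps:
$M{\left(N,z \right)} = 50 - 10 N$ ($M{\left(N,z \right)} = 5 \left(- 2 \left(-5 + N\right)\right) = 5 \left(10 - 2 N\right) = 50 - 10 N$)
$\left(14 + M{\left(-3,6 \right)}\right) 43 = \left(14 + \left(50 - -30\right)\right) 43 = \left(14 + \left(50 + 30\right)\right) 43 = \left(14 + 80\right) 43 = 94 \cdot 43 = 4042$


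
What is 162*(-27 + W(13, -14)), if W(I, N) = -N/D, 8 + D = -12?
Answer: -22437/5 ≈ -4487.4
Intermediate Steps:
D = -20 (D = -8 - 12 = -20)
W(I, N) = N/20 (W(I, N) = -N/(-20) = -N*(-1)/20 = -(-1)*N/20 = N/20)
162*(-27 + W(13, -14)) = 162*(-27 + (1/20)*(-14)) = 162*(-27 - 7/10) = 162*(-277/10) = -22437/5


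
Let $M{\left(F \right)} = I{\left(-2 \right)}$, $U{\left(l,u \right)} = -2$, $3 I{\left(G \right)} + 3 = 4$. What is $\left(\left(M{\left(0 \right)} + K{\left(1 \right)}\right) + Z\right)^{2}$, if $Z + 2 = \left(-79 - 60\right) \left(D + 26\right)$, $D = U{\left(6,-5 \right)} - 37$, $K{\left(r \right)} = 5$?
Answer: $\frac{29495761}{9} \approx 3.2773 \cdot 10^{6}$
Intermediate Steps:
$I{\left(G \right)} = \frac{1}{3}$ ($I{\left(G \right)} = -1 + \frac{1}{3} \cdot 4 = -1 + \frac{4}{3} = \frac{1}{3}$)
$M{\left(F \right)} = \frac{1}{3}$
$D = -39$ ($D = -2 - 37 = -39$)
$Z = 1805$ ($Z = -2 + \left(-79 - 60\right) \left(-39 + 26\right) = -2 - -1807 = -2 + 1807 = 1805$)
$\left(\left(M{\left(0 \right)} + K{\left(1 \right)}\right) + Z\right)^{2} = \left(\left(\frac{1}{3} + 5\right) + 1805\right)^{2} = \left(\frac{16}{3} + 1805\right)^{2} = \left(\frac{5431}{3}\right)^{2} = \frac{29495761}{9}$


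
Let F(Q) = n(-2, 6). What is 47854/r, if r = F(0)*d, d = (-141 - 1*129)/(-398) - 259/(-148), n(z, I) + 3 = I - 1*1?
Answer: 19045892/1933 ≈ 9853.0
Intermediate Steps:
n(z, I) = -4 + I (n(z, I) = -3 + (I - 1*1) = -3 + (I - 1) = -3 + (-1 + I) = -4 + I)
F(Q) = 2 (F(Q) = -4 + 6 = 2)
d = 1933/796 (d = (-141 - 129)*(-1/398) - 259*(-1/148) = -270*(-1/398) + 7/4 = 135/199 + 7/4 = 1933/796 ≈ 2.4284)
r = 1933/398 (r = 2*(1933/796) = 1933/398 ≈ 4.8568)
47854/r = 47854/(1933/398) = 47854*(398/1933) = 19045892/1933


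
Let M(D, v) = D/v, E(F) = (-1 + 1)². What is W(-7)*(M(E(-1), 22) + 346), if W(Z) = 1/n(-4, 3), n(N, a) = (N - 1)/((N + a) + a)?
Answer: -692/5 ≈ -138.40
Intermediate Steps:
E(F) = 0 (E(F) = 0² = 0)
n(N, a) = (-1 + N)/(N + 2*a)
W(Z) = -⅖ (W(Z) = 1/((-1 - 4)/(-4 + 2*3)) = 1/(-5/(-4 + 6)) = 1/(-5/2) = -⅖)
W(-7)*(M(E(-1), 22) + 346) = -2*(0/22 + 346)/5 = -2*(0*(1/22) + 346)/5 = -2*(0 + 346)/5 = -⅖*346 = -692/5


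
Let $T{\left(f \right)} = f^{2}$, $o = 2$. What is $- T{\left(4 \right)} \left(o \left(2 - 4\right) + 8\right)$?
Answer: $-64$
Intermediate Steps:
$- T{\left(4 \right)} \left(o \left(2 - 4\right) + 8\right) = - 4^{2} \left(2 \left(2 - 4\right) + 8\right) = - 16 \left(2 \left(-2\right) + 8\right) = - 16 \left(-4 + 8\right) = - 16 \cdot 4 = \left(-1\right) 64 = -64$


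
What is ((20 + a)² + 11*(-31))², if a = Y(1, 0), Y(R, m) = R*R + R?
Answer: 20449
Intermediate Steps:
Y(R, m) = R + R² (Y(R, m) = R² + R = R + R²)
a = 2 (a = 1*(1 + 1) = 1*2 = 2)
((20 + a)² + 11*(-31))² = ((20 + 2)² + 11*(-31))² = (22² - 341)² = (484 - 341)² = 143² = 20449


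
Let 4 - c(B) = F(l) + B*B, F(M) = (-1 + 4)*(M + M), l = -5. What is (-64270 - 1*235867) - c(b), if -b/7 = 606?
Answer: 17694393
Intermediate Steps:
b = -4242 (b = -7*606 = -4242)
F(M) = 6*M (F(M) = 3*(2*M) = 6*M)
c(B) = 34 - B**2 (c(B) = 4 - (6*(-5) + B*B) = 4 - (-30 + B**2) = 4 + (30 - B**2) = 34 - B**2)
(-64270 - 1*235867) - c(b) = (-64270 - 1*235867) - (34 - 1*(-4242)**2) = (-64270 - 235867) - (34 - 1*17994564) = -300137 - (34 - 17994564) = -300137 - 1*(-17994530) = -300137 + 17994530 = 17694393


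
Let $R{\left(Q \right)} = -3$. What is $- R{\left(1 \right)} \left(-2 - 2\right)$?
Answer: $-12$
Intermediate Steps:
$- R{\left(1 \right)} \left(-2 - 2\right) = \left(-1\right) \left(-3\right) \left(-2 - 2\right) = 3 \left(-4\right) = -12$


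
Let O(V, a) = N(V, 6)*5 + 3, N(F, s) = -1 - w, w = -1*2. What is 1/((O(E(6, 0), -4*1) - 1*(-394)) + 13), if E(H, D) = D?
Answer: 1/415 ≈ 0.0024096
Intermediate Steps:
w = -2
N(F, s) = 1 (N(F, s) = -1 - 1*(-2) = -1 + 2 = 1)
O(V, a) = 8 (O(V, a) = 1*5 + 3 = 5 + 3 = 8)
1/((O(E(6, 0), -4*1) - 1*(-394)) + 13) = 1/((8 - 1*(-394)) + 13) = 1/((8 + 394) + 13) = 1/(402 + 13) = 1/415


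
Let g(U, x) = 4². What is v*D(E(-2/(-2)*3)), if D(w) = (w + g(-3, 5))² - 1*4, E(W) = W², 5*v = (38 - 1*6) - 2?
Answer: 3726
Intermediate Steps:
g(U, x) = 16
v = 6 (v = ((38 - 1*6) - 2)/5 = ((38 - 6) - 2)/5 = (32 - 2)/5 = (⅕)*30 = 6)
D(w) = -4 + (16 + w)² (D(w) = (w + 16)² - 1*4 = (16 + w)² - 4 = -4 + (16 + w)²)
v*D(E(-2/(-2)*3)) = 6*(-4 + (16 + (-2/(-2)*3)²)²) = 6*(-4 + (16 + (-2*(-½)*3)²)²) = 6*(-4 + (16 + (1*3)²)²) = 6*(-4 + (16 + 3²)²) = 6*(-4 + (16 + 9)²) = 6*(-4 + 25²) = 6*(-4 + 625) = 6*621 = 3726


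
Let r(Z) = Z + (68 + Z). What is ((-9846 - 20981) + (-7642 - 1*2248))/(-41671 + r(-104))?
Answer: 40717/41811 ≈ 0.97383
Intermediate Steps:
r(Z) = 68 + 2*Z
((-9846 - 20981) + (-7642 - 1*2248))/(-41671 + r(-104)) = ((-9846 - 20981) + (-7642 - 1*2248))/(-41671 + (68 + 2*(-104))) = (-30827 + (-7642 - 2248))/(-41671 + (68 - 208)) = (-30827 - 9890)/(-41671 - 140) = -40717/(-41811) = -40717*(-1/41811) = 40717/41811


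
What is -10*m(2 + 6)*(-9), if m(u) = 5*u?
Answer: 3600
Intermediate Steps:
-10*m(2 + 6)*(-9) = -50*(2 + 6)*(-9) = -50*8*(-9) = -10*40*(-9) = -400*(-9) = 3600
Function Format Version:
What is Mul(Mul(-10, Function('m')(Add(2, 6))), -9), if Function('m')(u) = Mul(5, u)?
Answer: 3600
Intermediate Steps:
Mul(Mul(-10, Function('m')(Add(2, 6))), -9) = Mul(Mul(-10, Mul(5, Add(2, 6))), -9) = Mul(Mul(-10, Mul(5, 8)), -9) = Mul(Mul(-10, 40), -9) = Mul(-400, -9) = 3600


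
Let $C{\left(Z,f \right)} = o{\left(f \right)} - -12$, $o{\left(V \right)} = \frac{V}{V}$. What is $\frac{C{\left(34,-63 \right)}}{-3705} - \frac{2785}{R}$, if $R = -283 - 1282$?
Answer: $\frac{158432}{89205} \approx 1.776$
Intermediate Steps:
$o{\left(V \right)} = 1$
$R = -1565$
$C{\left(Z,f \right)} = 13$ ($C{\left(Z,f \right)} = 1 - -12 = 1 + 12 = 13$)
$\frac{C{\left(34,-63 \right)}}{-3705} - \frac{2785}{R} = \frac{13}{-3705} - \frac{2785}{-1565} = 13 \left(- \frac{1}{3705}\right) - - \frac{557}{313} = - \frac{1}{285} + \frac{557}{313} = \frac{158432}{89205}$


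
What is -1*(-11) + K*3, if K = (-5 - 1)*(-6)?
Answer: 119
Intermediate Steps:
K = 36 (K = -6*(-6) = 36)
-1*(-11) + K*3 = -1*(-11) + 36*3 = 11 + 108 = 119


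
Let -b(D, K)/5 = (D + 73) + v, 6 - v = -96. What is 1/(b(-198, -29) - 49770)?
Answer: -1/49655 ≈ -2.0139e-5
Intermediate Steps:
v = 102 (v = 6 - 1*(-96) = 6 + 96 = 102)
b(D, K) = -875 - 5*D (b(D, K) = -5*((D + 73) + 102) = -5*((73 + D) + 102) = -5*(175 + D) = -875 - 5*D)
1/(b(-198, -29) - 49770) = 1/((-875 - 5*(-198)) - 49770) = 1/((-875 + 990) - 49770) = 1/(115 - 49770) = 1/(-49655) = -1/49655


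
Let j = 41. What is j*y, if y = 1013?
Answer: 41533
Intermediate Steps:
j*y = 41*1013 = 41533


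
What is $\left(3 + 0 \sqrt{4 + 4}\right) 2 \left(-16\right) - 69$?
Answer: $-165$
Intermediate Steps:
$\left(3 + 0 \sqrt{4 + 4}\right) 2 \left(-16\right) - 69 = \left(3 + 0 \sqrt{8}\right) \left(-32\right) - 69 = \left(3 + 0 \cdot 2 \sqrt{2}\right) \left(-32\right) - 69 = \left(3 + 0\right) \left(-32\right) - 69 = 3 \left(-32\right) - 69 = -96 - 69 = -165$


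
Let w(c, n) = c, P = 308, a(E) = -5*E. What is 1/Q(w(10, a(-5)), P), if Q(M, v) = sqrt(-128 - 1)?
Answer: -I*sqrt(129)/129 ≈ -0.088045*I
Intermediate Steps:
Q(M, v) = I*sqrt(129) (Q(M, v) = sqrt(-129) = I*sqrt(129))
1/Q(w(10, a(-5)), P) = 1/(I*sqrt(129)) = -I*sqrt(129)/129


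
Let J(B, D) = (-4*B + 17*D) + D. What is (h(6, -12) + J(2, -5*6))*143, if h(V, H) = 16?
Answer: -76076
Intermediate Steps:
J(B, D) = -4*B + 18*D
(h(6, -12) + J(2, -5*6))*143 = (16 + (-4*2 + 18*(-5*6)))*143 = (16 + (-8 + 18*(-30)))*143 = (16 + (-8 - 540))*143 = (16 - 548)*143 = -532*143 = -76076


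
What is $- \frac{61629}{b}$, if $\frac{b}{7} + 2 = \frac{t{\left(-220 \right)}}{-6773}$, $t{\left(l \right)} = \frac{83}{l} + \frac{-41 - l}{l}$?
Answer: $\frac{15305151290}{3476501} \approx 4402.5$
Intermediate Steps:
$t{\left(l \right)} = \frac{83}{l} + \frac{-41 - l}{l}$
$b = - \frac{10429503}{745030}$ ($b = -14 + 7 \frac{\frac{1}{-220} \left(42 - -220\right)}{-6773} = -14 + 7 - \frac{42 + 220}{220} \left(- \frac{1}{6773}\right) = -14 + 7 \left(- \frac{1}{220}\right) 262 \left(- \frac{1}{6773}\right) = -14 + 7 \left(\left(- \frac{131}{110}\right) \left(- \frac{1}{6773}\right)\right) = -14 + 7 \cdot \frac{131}{745030} = -14 + \frac{917}{745030} = - \frac{10429503}{745030} \approx -13.999$)
$- \frac{61629}{b} = - \frac{61629}{- \frac{10429503}{745030}} = \left(-61629\right) \left(- \frac{745030}{10429503}\right) = \frac{15305151290}{3476501}$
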